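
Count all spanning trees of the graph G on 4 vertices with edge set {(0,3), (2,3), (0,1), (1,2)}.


By Kirchhoff's matrix tree theorem, the number of spanning trees equals
the determinant of any cofactor of the Laplacian matrix L.
G has 4 vertices and 4 edges.
Computing the (3 x 3) cofactor determinant gives 4.

4


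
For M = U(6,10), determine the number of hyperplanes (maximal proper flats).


Hyperplanes of U(6,10) are flats of rank 5.
In a uniform matroid, these are exactly the (5)-element subsets.
Count = C(10,5) = 10! / (5! * 5!) = 252.

252


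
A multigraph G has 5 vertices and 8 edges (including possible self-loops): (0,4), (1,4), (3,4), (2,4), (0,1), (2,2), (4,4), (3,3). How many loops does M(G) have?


In a graphic matroid, a loop is a self-loop edge (u,u) with rank 0.
Examining all 8 edges for self-loops...
Self-loops found: (2,2), (4,4), (3,3)
Number of loops = 3.

3


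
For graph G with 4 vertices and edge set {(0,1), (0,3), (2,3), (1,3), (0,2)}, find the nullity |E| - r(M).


Cycle rank (nullity) = |E| - r(M) = |E| - (|V| - c).
|E| = 5, |V| = 4, c = 1.
Nullity = 5 - (4 - 1) = 5 - 3 = 2.

2


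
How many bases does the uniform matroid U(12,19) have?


Bases of U(12,19) are all 12-element subsets of the 19-element ground set.
Number of bases = C(19,12).
(19 choose 12) = 50388.

50388


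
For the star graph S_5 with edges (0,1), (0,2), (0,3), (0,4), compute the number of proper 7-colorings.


P(tree, k) = k * (k-1)^(4) for any tree on 5 vertices.
P(7) = 7 * 6^4 = 7 * 1296 = 9072.

9072


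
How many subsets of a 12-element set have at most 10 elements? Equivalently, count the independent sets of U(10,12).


Independent sets of U(10,12) are all subsets of size <= 10.
Count = (12 choose 0) + (12 choose 1) + (12 choose 2) + (12 choose 3) + (12 choose 4) + (12 choose 5) + (12 choose 6) + (12 choose 7) + (12 choose 8) + (12 choose 9) + (12 choose 10)
     = 1 + 12 + 66 + 220 + 495 + 792 + 924 + 792 + 495 + 220 + 66
     = 4083.

4083


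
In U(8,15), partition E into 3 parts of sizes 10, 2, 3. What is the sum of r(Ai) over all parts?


r(Ai) = min(|Ai|, 8) for each part.
Sum = min(10,8) + min(2,8) + min(3,8)
    = 8 + 2 + 3
    = 13.

13


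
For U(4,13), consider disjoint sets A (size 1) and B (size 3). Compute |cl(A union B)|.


|A union B| = 1 + 3 = 4 (disjoint).
In U(4,13), cl(S) = S if |S| < 4, else cl(S) = E.
Since 4 >= 4, cl(A union B) = E.
|cl(A union B)| = 13.

13


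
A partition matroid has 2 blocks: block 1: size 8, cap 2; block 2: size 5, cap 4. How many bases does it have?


A basis picks exactly ci elements from block i.
Number of bases = product of C(|Si|, ci).
= C(8,2) * C(5,4)
= 28 * 5
= 140.

140


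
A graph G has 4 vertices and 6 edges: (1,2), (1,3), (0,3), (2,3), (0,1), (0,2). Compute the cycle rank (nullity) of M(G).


Cycle rank (nullity) = |E| - r(M) = |E| - (|V| - c).
|E| = 6, |V| = 4, c = 1.
Nullity = 6 - (4 - 1) = 6 - 3 = 3.

3


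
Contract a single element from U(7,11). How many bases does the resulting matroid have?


Contracting e from U(7,11) gives U(6,10).
Bases of U(6,10) = (10 choose 6) = 210.

210


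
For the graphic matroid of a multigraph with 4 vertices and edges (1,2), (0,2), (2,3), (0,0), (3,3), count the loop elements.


In a graphic matroid, a loop is a self-loop edge (u,u) with rank 0.
Examining all 5 edges for self-loops...
Self-loops found: (0,0), (3,3)
Number of loops = 2.

2


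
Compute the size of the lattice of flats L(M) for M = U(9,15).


Flats of U(9,15): every subset of size < 9 is a flat, plus E itself.
Count = (15 choose 0) + (15 choose 1) + (15 choose 2) + (15 choose 3) + (15 choose 4) + (15 choose 5) + (15 choose 6) + (15 choose 7) + (15 choose 8) + 1
     = 1 + 15 + 105 + 455 + 1365 + 3003 + 5005 + 6435 + 6435 + 1
     = 22820.

22820


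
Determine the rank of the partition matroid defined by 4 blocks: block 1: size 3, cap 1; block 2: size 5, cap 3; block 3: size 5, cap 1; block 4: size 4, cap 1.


Rank of a partition matroid = sum of min(|Si|, ci) for each block.
= min(3,1) + min(5,3) + min(5,1) + min(4,1)
= 1 + 3 + 1 + 1
= 6.

6


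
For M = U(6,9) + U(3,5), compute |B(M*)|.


(M1+M2)* = M1* + M2*.
M1* = U(3,9), bases: C(9,3) = 84.
M2* = U(2,5), bases: C(5,2) = 10.
|B(M*)| = 84 * 10 = 840.

840


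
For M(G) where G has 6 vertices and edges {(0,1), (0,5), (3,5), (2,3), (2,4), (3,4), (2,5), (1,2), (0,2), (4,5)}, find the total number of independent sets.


An independent set in a graphic matroid is an acyclic edge subset.
G has 6 vertices and 10 edges.
Enumerate all 2^10 = 1024 subsets, checking for acyclicity.
Total independent sets = 436.

436


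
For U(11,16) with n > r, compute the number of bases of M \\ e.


Deleting e from U(11,16) gives U(11,15) since n > r.
Bases of U(11,15) = (15 choose 11) = 1365.

1365


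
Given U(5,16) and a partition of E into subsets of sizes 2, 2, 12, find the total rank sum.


r(Ai) = min(|Ai|, 5) for each part.
Sum = min(2,5) + min(2,5) + min(12,5)
    = 2 + 2 + 5
    = 9.

9


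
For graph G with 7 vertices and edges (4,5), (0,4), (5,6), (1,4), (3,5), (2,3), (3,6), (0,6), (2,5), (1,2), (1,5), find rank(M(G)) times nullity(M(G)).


r(M) = |V| - c = 7 - 1 = 6.
nullity = |E| - r(M) = 11 - 6 = 5.
Product = 6 * 5 = 30.

30


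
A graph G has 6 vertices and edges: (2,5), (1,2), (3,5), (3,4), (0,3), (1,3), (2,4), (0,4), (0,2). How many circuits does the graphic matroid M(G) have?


A circuit in a graphic matroid = edge set of a simple cycle.
G has 6 vertices and 9 edges.
Enumerating all minimal edge subsets forming cycles...
Total circuits found: 12.

12


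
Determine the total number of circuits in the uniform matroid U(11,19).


In U(11,19), circuits are the (12)-element subsets.
Any set of 12 elements is dependent, and removing any one element gives
an independent set of size 11, so it is a minimal dependent set.
Number of circuits = C(19,12) = 19! / (12! * 7!) = 50388.

50388


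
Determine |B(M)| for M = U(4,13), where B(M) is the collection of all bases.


Bases of U(4,13) are all 4-element subsets of the 13-element ground set.
Number of bases = C(13,4).
C(13,4) = (13 * 12 * 11 * 10) / (1 * 2 * 3 * 4) = 715.

715


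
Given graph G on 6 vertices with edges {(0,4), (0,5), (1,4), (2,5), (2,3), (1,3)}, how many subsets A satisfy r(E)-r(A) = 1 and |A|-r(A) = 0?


R(x,y) = sum over A in 2^E of x^(r(E)-r(A)) * y^(|A|-r(A)).
G has 6 vertices, 6 edges. r(E) = 5.
Enumerate all 2^6 = 64 subsets.
Count subsets with r(E)-r(A)=1 and |A|-r(A)=0: 15.

15


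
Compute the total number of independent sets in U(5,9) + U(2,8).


For a direct sum, |I(M1+M2)| = |I(M1)| * |I(M2)|.
|I(U(5,9))| = sum C(9,k) for k=0..5 = 382.
|I(U(2,8))| = sum C(8,k) for k=0..2 = 37.
Total = 382 * 37 = 14134.

14134


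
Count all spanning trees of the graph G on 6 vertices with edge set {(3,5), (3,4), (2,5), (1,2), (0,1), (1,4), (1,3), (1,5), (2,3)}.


By Kirchhoff's matrix tree theorem, the number of spanning trees equals
the determinant of any cofactor of the Laplacian matrix L.
G has 6 vertices and 9 edges.
Computing the (5 x 5) cofactor determinant gives 40.

40


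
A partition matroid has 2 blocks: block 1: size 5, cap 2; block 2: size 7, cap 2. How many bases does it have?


A basis picks exactly ci elements from block i.
Number of bases = product of C(|Si|, ci).
= C(5,2) * C(7,2)
= 10 * 21
= 210.

210


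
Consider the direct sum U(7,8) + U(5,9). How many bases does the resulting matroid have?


Bases of a direct sum M1 + M2: |B| = |B(M1)| * |B(M2)|.
|B(U(7,8))| = C(8,7) = 8.
|B(U(5,9))| = C(9,5) = 126.
Total bases = 8 * 126 = 1008.

1008


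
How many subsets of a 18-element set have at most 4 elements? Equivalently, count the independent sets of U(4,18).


Independent sets of U(4,18) are all subsets of size <= 4.
Count = (18 choose 0) + (18 choose 1) + (18 choose 2) + (18 choose 3) + (18 choose 4)
     = 1 + 18 + 153 + 816 + 3060
     = 4048.

4048


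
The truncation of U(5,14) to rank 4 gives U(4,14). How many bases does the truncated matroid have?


Truncating U(5,14) to rank 4 gives U(4,14).
Bases of U(4,14) are all 4-element subsets of 14 elements.
Number of bases = C(14,4) = (14 * 13 * 12 * 11) / (1 * 2 * 3 * 4) = 1001.

1001


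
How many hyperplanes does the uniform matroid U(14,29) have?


Hyperplanes of U(14,29) are flats of rank 13.
In a uniform matroid, these are exactly the (13)-element subsets.
Count = C(29,13) = 29! / (13! * 16!) = 67863915.

67863915


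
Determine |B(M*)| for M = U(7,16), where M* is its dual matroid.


The dual of U(r,n) is U(n-r, n) = U(9,16).
Bases of U(9,16) are all (9)-element subsets.
|B(M*)| = C(16,9) = 11440.

11440


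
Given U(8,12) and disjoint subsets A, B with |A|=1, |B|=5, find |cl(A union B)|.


|A union B| = 1 + 5 = 6 (disjoint).
In U(8,12), cl(S) = S if |S| < 8, else cl(S) = E.
Since 6 < 8, cl(A union B) = A union B.
|cl(A union B)| = 6.

6


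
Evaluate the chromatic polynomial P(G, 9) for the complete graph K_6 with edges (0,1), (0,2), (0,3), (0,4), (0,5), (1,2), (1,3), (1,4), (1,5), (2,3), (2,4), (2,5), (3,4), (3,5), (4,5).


P(K_6, k) = k(k-1)(k-2)...(k-5).
P(9) = (9) * (8) * (7) * (6) * (5) * (4) = 60480.

60480


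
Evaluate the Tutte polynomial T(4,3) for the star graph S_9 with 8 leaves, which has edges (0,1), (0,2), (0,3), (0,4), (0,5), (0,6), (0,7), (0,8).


A star on 9 vertices is a tree with 8 edges.
T(x,y) = x^(8) for any tree.
T(4,3) = 4^8 = 65536.

65536


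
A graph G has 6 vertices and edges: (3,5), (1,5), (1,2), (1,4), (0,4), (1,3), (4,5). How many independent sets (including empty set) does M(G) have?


An independent set in a graphic matroid is an acyclic edge subset.
G has 6 vertices and 7 edges.
Enumerate all 2^7 = 128 subsets, checking for acyclicity.
Total independent sets = 96.

96


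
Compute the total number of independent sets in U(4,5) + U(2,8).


For a direct sum, |I(M1+M2)| = |I(M1)| * |I(M2)|.
|I(U(4,5))| = sum C(5,k) for k=0..4 = 31.
|I(U(2,8))| = sum C(8,k) for k=0..2 = 37.
Total = 31 * 37 = 1147.

1147


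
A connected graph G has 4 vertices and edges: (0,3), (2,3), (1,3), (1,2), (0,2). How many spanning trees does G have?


By Kirchhoff's matrix tree theorem, the number of spanning trees equals
the determinant of any cofactor of the Laplacian matrix L.
G has 4 vertices and 5 edges.
Computing the (3 x 3) cofactor determinant gives 8.

8


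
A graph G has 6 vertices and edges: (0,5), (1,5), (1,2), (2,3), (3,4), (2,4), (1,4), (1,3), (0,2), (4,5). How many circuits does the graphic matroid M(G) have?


A circuit in a graphic matroid = edge set of a simple cycle.
G has 6 vertices and 10 edges.
Enumerating all minimal edge subsets forming cycles...
Total circuits found: 22.

22


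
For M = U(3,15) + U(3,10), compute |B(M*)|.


(M1+M2)* = M1* + M2*.
M1* = U(12,15), bases: C(15,12) = 455.
M2* = U(7,10), bases: C(10,7) = 120.
|B(M*)| = 455 * 120 = 54600.

54600


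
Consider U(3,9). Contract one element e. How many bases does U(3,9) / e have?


Contracting e from U(3,9) gives U(2,8).
Bases of U(2,8) = C(8,2) = 8! / (2! * 6!) = 28.

28


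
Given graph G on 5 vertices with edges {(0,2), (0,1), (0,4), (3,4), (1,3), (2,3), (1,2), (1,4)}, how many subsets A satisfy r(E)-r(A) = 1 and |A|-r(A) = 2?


R(x,y) = sum over A in 2^E of x^(r(E)-r(A)) * y^(|A|-r(A)).
G has 5 vertices, 8 edges. r(E) = 4.
Enumerate all 2^8 = 256 subsets.
Count subsets with r(E)-r(A)=1 and |A|-r(A)=2: 4.

4


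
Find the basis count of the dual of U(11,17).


The dual of U(r,n) is U(n-r, n) = U(6,17).
Bases of U(6,17) are all (6)-element subsets.
|B(M*)| = (17 choose 6) = 12376.

12376


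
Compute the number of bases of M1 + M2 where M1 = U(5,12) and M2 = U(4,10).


Bases of a direct sum M1 + M2: |B| = |B(M1)| * |B(M2)|.
|B(U(5,12))| = C(12,5) = 792.
|B(U(4,10))| = C(10,4) = 210.
Total bases = 792 * 210 = 166320.

166320


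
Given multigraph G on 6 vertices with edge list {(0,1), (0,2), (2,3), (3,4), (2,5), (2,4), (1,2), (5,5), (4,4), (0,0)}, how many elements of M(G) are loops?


In a graphic matroid, a loop is a self-loop edge (u,u) with rank 0.
Examining all 10 edges for self-loops...
Self-loops found: (5,5), (4,4), (0,0)
Number of loops = 3.

3


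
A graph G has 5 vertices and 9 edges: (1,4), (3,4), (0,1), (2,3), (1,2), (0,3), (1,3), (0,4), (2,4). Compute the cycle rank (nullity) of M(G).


Cycle rank (nullity) = |E| - r(M) = |E| - (|V| - c).
|E| = 9, |V| = 5, c = 1.
Nullity = 9 - (5 - 1) = 9 - 4 = 5.

5


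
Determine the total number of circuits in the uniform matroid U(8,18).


In U(8,18), circuits are the (9)-element subsets.
Any set of 9 elements is dependent, and removing any one element gives
an independent set of size 8, so it is a minimal dependent set.
Number of circuits = C(18,9) = 48620.

48620


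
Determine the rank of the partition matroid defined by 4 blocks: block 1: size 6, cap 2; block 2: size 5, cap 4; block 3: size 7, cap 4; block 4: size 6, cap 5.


Rank of a partition matroid = sum of min(|Si|, ci) for each block.
= min(6,2) + min(5,4) + min(7,4) + min(6,5)
= 2 + 4 + 4 + 5
= 15.

15


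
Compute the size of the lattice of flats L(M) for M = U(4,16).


Flats of U(4,16): every subset of size < 4 is a flat, plus E itself.
Count = (16 choose 0) + (16 choose 1) + (16 choose 2) + (16 choose 3) + 1
     = 1 + 16 + 120 + 560 + 1
     = 698.

698


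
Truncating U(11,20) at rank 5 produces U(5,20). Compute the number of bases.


Truncating U(11,20) to rank 5 gives U(5,20).
Bases of U(5,20) are all 5-element subsets of 20 elements.
Number of bases = C(20,5) = 15504.

15504


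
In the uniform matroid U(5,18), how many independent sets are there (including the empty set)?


Independent sets of U(5,18) are all subsets of size <= 5.
Count = C(18,0) + C(18,1) + C(18,2) + C(18,3) + C(18,4) + C(18,5)
     = 1 + 18 + 153 + 816 + 3060 + 8568
     = 12616.

12616


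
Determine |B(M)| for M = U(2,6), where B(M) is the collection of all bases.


Bases of U(2,6) are all 2-element subsets of the 6-element ground set.
Number of bases = C(6,2).
C(6,2) = 6! / (2! * 4!) = 15.

15


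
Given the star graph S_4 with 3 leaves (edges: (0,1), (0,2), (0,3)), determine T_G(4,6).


A star on 4 vertices is a tree with 3 edges.
T(x,y) = x^(3) for any tree.
T(4,6) = 4^3 = 64.

64


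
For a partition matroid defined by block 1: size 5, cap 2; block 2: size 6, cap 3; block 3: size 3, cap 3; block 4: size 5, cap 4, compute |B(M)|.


A basis picks exactly ci elements from block i.
Number of bases = product of C(|Si|, ci).
= C(5,2) * C(6,3) * C(3,3) * C(5,4)
= 10 * 20 * 1 * 5
= 1000.

1000


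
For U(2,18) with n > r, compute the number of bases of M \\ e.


Deleting e from U(2,18) gives U(2,17) since n > r.
Bases of U(2,17) = (17 choose 2) = 136.

136


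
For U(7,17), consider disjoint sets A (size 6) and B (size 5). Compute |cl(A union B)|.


|A union B| = 6 + 5 = 11 (disjoint).
In U(7,17), cl(S) = S if |S| < 7, else cl(S) = E.
Since 11 >= 7, cl(A union B) = E.
|cl(A union B)| = 17.

17


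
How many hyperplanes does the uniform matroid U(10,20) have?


Hyperplanes of U(10,20) are flats of rank 9.
In a uniform matroid, these are exactly the (9)-element subsets.
Count = C(20,9) = 167960.

167960


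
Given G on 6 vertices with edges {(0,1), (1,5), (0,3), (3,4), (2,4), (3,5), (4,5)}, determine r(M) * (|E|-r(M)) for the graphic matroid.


r(M) = |V| - c = 6 - 1 = 5.
nullity = |E| - r(M) = 7 - 5 = 2.
Product = 5 * 2 = 10.

10


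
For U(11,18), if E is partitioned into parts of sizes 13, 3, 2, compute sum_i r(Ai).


r(Ai) = min(|Ai|, 11) for each part.
Sum = min(13,11) + min(3,11) + min(2,11)
    = 11 + 3 + 2
    = 16.

16


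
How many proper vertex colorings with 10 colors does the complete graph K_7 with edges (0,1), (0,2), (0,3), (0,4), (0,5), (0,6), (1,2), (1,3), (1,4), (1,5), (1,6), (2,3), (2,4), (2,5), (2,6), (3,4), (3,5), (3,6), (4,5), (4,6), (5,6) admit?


P(K_7, k) = k(k-1)(k-2)...(k-6).
P(10) = (10) * (9) * (8) * (7) * (6) * (5) * (4) = 604800.

604800


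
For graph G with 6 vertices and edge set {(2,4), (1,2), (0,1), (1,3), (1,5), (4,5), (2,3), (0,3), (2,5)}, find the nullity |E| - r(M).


Cycle rank (nullity) = |E| - r(M) = |E| - (|V| - c).
|E| = 9, |V| = 6, c = 1.
Nullity = 9 - (6 - 1) = 9 - 5 = 4.

4


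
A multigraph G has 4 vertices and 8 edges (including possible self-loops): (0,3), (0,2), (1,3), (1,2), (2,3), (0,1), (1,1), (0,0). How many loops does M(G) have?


In a graphic matroid, a loop is a self-loop edge (u,u) with rank 0.
Examining all 8 edges for self-loops...
Self-loops found: (1,1), (0,0)
Number of loops = 2.

2


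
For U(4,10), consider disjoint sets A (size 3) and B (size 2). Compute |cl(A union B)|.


|A union B| = 3 + 2 = 5 (disjoint).
In U(4,10), cl(S) = S if |S| < 4, else cl(S) = E.
Since 5 >= 4, cl(A union B) = E.
|cl(A union B)| = 10.

10


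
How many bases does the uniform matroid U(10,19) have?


Bases of U(10,19) are all 10-element subsets of the 19-element ground set.
Number of bases = C(19,10).
C(19,10) = 19! / (10! * 9!) = 92378.

92378


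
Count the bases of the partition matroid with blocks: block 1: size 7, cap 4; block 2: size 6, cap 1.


A basis picks exactly ci elements from block i.
Number of bases = product of C(|Si|, ci).
= C(7,4) * C(6,1)
= 35 * 6
= 210.

210


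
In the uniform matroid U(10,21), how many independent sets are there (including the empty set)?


Independent sets of U(10,21) are all subsets of size <= 10.
Count = (21 choose 0) + (21 choose 1) + (21 choose 2) + (21 choose 3) + (21 choose 4) + (21 choose 5) + (21 choose 6) + (21 choose 7) + (21 choose 8) + (21 choose 9) + (21 choose 10)
     = 1 + 21 + 210 + 1330 + 5985 + 20349 + 54264 + 116280 + 203490 + 293930 + 352716
     = 1048576.

1048576


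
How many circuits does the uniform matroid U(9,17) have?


In U(9,17), circuits are the (10)-element subsets.
Any set of 10 elements is dependent, and removing any one element gives
an independent set of size 9, so it is a minimal dependent set.
Number of circuits = C(17,10) = 17! / (10! * 7!) = 19448.

19448


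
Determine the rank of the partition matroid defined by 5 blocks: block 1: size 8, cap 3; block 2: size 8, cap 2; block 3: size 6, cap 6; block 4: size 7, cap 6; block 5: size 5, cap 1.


Rank of a partition matroid = sum of min(|Si|, ci) for each block.
= min(8,3) + min(8,2) + min(6,6) + min(7,6) + min(5,1)
= 3 + 2 + 6 + 6 + 1
= 18.

18


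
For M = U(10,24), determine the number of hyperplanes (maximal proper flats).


Hyperplanes of U(10,24) are flats of rank 9.
In a uniform matroid, these are exactly the (9)-element subsets.
Count = (24 choose 9) = 1307504.

1307504


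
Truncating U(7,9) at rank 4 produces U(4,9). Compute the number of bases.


Truncating U(7,9) to rank 4 gives U(4,9).
Bases of U(4,9) are all 4-element subsets of 9 elements.
Number of bases = C(9,4) = 9! / (4! * 5!) = 126.

126


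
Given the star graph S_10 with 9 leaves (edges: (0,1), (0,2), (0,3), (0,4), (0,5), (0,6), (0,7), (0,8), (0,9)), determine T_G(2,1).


A star on 10 vertices is a tree with 9 edges.
T(x,y) = x^(9) for any tree.
T(2,1) = 2^9 = 512.

512


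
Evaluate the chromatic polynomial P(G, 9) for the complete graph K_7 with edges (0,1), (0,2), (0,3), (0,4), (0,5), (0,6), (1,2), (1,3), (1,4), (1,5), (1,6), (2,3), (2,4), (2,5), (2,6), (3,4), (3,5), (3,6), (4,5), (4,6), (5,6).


P(K_7, k) = k(k-1)(k-2)...(k-6).
P(9) = (9) * (8) * (7) * (6) * (5) * (4) * (3) = 181440.

181440


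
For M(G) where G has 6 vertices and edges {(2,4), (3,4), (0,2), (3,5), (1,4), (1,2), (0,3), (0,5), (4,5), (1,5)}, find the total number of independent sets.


An independent set in a graphic matroid is an acyclic edge subset.
G has 6 vertices and 10 edges.
Enumerate all 2^10 = 1024 subsets, checking for acyclicity.
Total independent sets = 478.

478


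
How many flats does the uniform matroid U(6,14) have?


Flats of U(6,14): every subset of size < 6 is a flat, plus E itself.
Count = (14 choose 0) + (14 choose 1) + (14 choose 2) + (14 choose 3) + (14 choose 4) + (14 choose 5) + 1
     = 1 + 14 + 91 + 364 + 1001 + 2002 + 1
     = 3474.

3474


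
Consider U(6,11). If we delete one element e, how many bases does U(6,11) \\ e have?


Deleting e from U(6,11) gives U(6,10) since n > r.
Bases of U(6,10) = (10 choose 6) = 210.

210


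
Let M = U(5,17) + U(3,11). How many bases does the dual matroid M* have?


(M1+M2)* = M1* + M2*.
M1* = U(12,17), bases: C(17,12) = 6188.
M2* = U(8,11), bases: C(11,8) = 165.
|B(M*)| = 6188 * 165 = 1021020.

1021020


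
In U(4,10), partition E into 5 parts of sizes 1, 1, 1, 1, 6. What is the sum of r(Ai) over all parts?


r(Ai) = min(|Ai|, 4) for each part.
Sum = min(1,4) + min(1,4) + min(1,4) + min(1,4) + min(6,4)
    = 1 + 1 + 1 + 1 + 4
    = 8.

8


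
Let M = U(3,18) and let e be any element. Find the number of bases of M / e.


Contracting e from U(3,18) gives U(2,17).
Bases of U(2,17) = (17 choose 2) = 136.

136


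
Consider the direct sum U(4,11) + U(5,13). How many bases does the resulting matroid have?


Bases of a direct sum M1 + M2: |B| = |B(M1)| * |B(M2)|.
|B(U(4,11))| = C(11,4) = 330.
|B(U(5,13))| = C(13,5) = 1287.
Total bases = 330 * 1287 = 424710.

424710


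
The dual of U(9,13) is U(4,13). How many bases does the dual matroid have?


The dual of U(r,n) is U(n-r, n) = U(4,13).
Bases of U(4,13) are all (4)-element subsets.
|B(M*)| = (13 choose 4) = 715.

715


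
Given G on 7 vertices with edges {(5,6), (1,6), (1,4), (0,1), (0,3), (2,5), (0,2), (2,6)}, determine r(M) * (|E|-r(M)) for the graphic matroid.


r(M) = |V| - c = 7 - 1 = 6.
nullity = |E| - r(M) = 8 - 6 = 2.
Product = 6 * 2 = 12.

12


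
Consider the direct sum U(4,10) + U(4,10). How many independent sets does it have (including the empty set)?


For a direct sum, |I(M1+M2)| = |I(M1)| * |I(M2)|.
|I(U(4,10))| = sum C(10,k) for k=0..4 = 386.
|I(U(4,10))| = sum C(10,k) for k=0..4 = 386.
Total = 386 * 386 = 148996.

148996


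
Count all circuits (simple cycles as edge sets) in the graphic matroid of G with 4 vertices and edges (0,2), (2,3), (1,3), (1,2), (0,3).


A circuit in a graphic matroid = edge set of a simple cycle.
G has 4 vertices and 5 edges.
Enumerating all minimal edge subsets forming cycles...
Total circuits found: 3.

3


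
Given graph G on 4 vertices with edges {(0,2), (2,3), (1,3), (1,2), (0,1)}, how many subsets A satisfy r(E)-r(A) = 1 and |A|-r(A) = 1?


R(x,y) = sum over A in 2^E of x^(r(E)-r(A)) * y^(|A|-r(A)).
G has 4 vertices, 5 edges. r(E) = 3.
Enumerate all 2^5 = 32 subsets.
Count subsets with r(E)-r(A)=1 and |A|-r(A)=1: 2.

2


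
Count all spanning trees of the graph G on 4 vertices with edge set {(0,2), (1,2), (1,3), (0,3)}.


By Kirchhoff's matrix tree theorem, the number of spanning trees equals
the determinant of any cofactor of the Laplacian matrix L.
G has 4 vertices and 4 edges.
Computing the (3 x 3) cofactor determinant gives 4.

4


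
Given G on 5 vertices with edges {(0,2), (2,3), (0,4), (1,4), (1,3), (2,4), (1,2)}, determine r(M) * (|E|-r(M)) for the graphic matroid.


r(M) = |V| - c = 5 - 1 = 4.
nullity = |E| - r(M) = 7 - 4 = 3.
Product = 4 * 3 = 12.

12


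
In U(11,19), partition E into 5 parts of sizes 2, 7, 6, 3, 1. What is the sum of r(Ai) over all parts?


r(Ai) = min(|Ai|, 11) for each part.
Sum = min(2,11) + min(7,11) + min(6,11) + min(3,11) + min(1,11)
    = 2 + 7 + 6 + 3 + 1
    = 19.

19


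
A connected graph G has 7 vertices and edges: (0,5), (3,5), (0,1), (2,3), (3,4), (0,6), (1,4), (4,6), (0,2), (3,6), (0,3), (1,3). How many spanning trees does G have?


By Kirchhoff's matrix tree theorem, the number of spanning trees equals
the determinant of any cofactor of the Laplacian matrix L.
G has 7 vertices and 12 edges.
Computing the (6 x 6) cofactor determinant gives 264.

264


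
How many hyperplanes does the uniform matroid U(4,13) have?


Hyperplanes of U(4,13) are flats of rank 3.
In a uniform matroid, these are exactly the (3)-element subsets.
Count = C(13,3) = 13! / (3! * 10!) = 286.

286


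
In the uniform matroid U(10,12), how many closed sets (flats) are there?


Flats of U(10,12): every subset of size < 10 is a flat, plus E itself.
Count = C(12,0) + C(12,1) + C(12,2) + C(12,3) + C(12,4) + C(12,5) + C(12,6) + C(12,7) + C(12,8) + C(12,9) + 1
     = 1 + 12 + 66 + 220 + 495 + 792 + 924 + 792 + 495 + 220 + 1
     = 4018.

4018


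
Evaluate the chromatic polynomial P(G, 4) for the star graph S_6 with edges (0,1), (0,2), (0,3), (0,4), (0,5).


P(tree, k) = k * (k-1)^(5) for any tree on 6 vertices.
P(4) = 4 * 3^5 = 4 * 243 = 972.

972


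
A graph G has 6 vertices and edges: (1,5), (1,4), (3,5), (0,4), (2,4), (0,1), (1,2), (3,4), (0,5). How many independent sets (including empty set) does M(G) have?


An independent set in a graphic matroid is an acyclic edge subset.
G has 6 vertices and 9 edges.
Enumerate all 2^9 = 512 subsets, checking for acyclicity.
Total independent sets = 292.

292


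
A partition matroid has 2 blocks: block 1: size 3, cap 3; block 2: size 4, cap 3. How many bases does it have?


A basis picks exactly ci elements from block i.
Number of bases = product of C(|Si|, ci).
= C(3,3) * C(4,3)
= 1 * 4
= 4.

4


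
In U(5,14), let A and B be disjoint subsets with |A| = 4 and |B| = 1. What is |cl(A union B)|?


|A union B| = 4 + 1 = 5 (disjoint).
In U(5,14), cl(S) = S if |S| < 5, else cl(S) = E.
Since 5 >= 5, cl(A union B) = E.
|cl(A union B)| = 14.

14


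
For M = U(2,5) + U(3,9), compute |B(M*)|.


(M1+M2)* = M1* + M2*.
M1* = U(3,5), bases: C(5,3) = 10.
M2* = U(6,9), bases: C(9,6) = 84.
|B(M*)| = 10 * 84 = 840.

840


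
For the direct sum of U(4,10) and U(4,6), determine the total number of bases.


Bases of a direct sum M1 + M2: |B| = |B(M1)| * |B(M2)|.
|B(U(4,10))| = C(10,4) = 210.
|B(U(4,6))| = C(6,4) = 15.
Total bases = 210 * 15 = 3150.

3150


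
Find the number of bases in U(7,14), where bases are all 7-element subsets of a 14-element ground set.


Bases of U(7,14) are all 7-element subsets of the 14-element ground set.
Number of bases = C(14,7).
(14 choose 7) = 3432.

3432


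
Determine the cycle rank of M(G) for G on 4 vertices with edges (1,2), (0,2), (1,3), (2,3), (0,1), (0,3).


Cycle rank (nullity) = |E| - r(M) = |E| - (|V| - c).
|E| = 6, |V| = 4, c = 1.
Nullity = 6 - (4 - 1) = 6 - 3 = 3.

3


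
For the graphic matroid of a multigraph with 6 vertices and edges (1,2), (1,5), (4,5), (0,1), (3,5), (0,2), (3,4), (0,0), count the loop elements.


In a graphic matroid, a loop is a self-loop edge (u,u) with rank 0.
Examining all 8 edges for self-loops...
Self-loops found: (0,0)
Number of loops = 1.

1


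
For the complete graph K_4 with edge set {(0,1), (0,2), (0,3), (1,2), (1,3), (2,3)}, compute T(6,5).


T(K_4; x,y) = x^3 + 3x^2 + 4xy + 2x + y^3 + 3y^2 + 2y.
Substituting x=6, y=5:
= 216 + 108 + 120 + 12 + 125 + 75 + 10
= 666.

666


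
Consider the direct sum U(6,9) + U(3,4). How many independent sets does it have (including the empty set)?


For a direct sum, |I(M1+M2)| = |I(M1)| * |I(M2)|.
|I(U(6,9))| = sum C(9,k) for k=0..6 = 466.
|I(U(3,4))| = sum C(4,k) for k=0..3 = 15.
Total = 466 * 15 = 6990.

6990


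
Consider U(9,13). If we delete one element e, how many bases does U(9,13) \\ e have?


Deleting e from U(9,13) gives U(9,12) since n > r.
Bases of U(9,12) = C(12,9) = 220.

220


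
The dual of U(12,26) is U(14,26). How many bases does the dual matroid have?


The dual of U(r,n) is U(n-r, n) = U(14,26).
Bases of U(14,26) are all (14)-element subsets.
|B(M*)| = (26 choose 14) = 9657700.

9657700


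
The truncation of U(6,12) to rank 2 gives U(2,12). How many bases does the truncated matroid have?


Truncating U(6,12) to rank 2 gives U(2,12).
Bases of U(2,12) are all 2-element subsets of 12 elements.
Number of bases = C(12,2) = (12 * 11) / (1 * 2) = 66.

66


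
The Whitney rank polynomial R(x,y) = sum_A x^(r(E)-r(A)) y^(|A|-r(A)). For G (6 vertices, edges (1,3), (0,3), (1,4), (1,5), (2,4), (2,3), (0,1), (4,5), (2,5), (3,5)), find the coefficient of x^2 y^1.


R(x,y) = sum over A in 2^E of x^(r(E)-r(A)) * y^(|A|-r(A)).
G has 6 vertices, 10 edges. r(E) = 5.
Enumerate all 2^10 = 1024 subsets.
Count subsets with r(E)-r(A)=2 and |A|-r(A)=1: 41.

41


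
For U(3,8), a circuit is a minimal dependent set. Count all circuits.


In U(3,8), circuits are the (4)-element subsets.
Any set of 4 elements is dependent, and removing any one element gives
an independent set of size 3, so it is a minimal dependent set.
Number of circuits = C(8,4) = 8! / (4! * 4!) = 70.

70


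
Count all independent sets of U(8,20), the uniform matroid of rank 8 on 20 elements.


Independent sets of U(8,20) are all subsets of size <= 8.
Count = (20 choose 0) + (20 choose 1) + (20 choose 2) + (20 choose 3) + (20 choose 4) + (20 choose 5) + (20 choose 6) + (20 choose 7) + (20 choose 8)
     = 1 + 20 + 190 + 1140 + 4845 + 15504 + 38760 + 77520 + 125970
     = 263950.

263950


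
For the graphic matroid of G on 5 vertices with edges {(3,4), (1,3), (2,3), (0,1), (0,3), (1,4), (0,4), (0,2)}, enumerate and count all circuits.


A circuit in a graphic matroid = edge set of a simple cycle.
G has 5 vertices and 8 edges.
Enumerating all minimal edge subsets forming cycles...
Total circuits found: 12.

12


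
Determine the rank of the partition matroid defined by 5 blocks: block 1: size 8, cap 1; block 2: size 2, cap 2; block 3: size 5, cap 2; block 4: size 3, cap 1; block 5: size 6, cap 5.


Rank of a partition matroid = sum of min(|Si|, ci) for each block.
= min(8,1) + min(2,2) + min(5,2) + min(3,1) + min(6,5)
= 1 + 2 + 2 + 1 + 5
= 11.

11


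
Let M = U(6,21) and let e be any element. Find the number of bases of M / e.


Contracting e from U(6,21) gives U(5,20).
Bases of U(5,20) = C(20,5) = 20! / (5! * 15!) = 15504.

15504


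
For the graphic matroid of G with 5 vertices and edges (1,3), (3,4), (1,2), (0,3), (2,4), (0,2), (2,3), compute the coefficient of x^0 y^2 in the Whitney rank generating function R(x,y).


R(x,y) = sum over A in 2^E of x^(r(E)-r(A)) * y^(|A|-r(A)).
G has 5 vertices, 7 edges. r(E) = 4.
Enumerate all 2^7 = 128 subsets.
Count subsets with r(E)-r(A)=0 and |A|-r(A)=2: 7.

7


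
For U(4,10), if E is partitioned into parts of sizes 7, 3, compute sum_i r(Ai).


r(Ai) = min(|Ai|, 4) for each part.
Sum = min(7,4) + min(3,4)
    = 4 + 3
    = 7.

7


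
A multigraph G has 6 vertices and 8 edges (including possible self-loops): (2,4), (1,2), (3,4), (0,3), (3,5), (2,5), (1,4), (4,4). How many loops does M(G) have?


In a graphic matroid, a loop is a self-loop edge (u,u) with rank 0.
Examining all 8 edges for self-loops...
Self-loops found: (4,4)
Number of loops = 1.

1


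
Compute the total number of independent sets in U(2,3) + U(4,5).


For a direct sum, |I(M1+M2)| = |I(M1)| * |I(M2)|.
|I(U(2,3))| = sum C(3,k) for k=0..2 = 7.
|I(U(4,5))| = sum C(5,k) for k=0..4 = 31.
Total = 7 * 31 = 217.

217


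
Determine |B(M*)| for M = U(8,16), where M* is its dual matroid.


The dual of U(r,n) is U(n-r, n) = U(8,16).
Bases of U(8,16) are all (8)-element subsets.
|B(M*)| = (16 choose 8) = 12870.

12870


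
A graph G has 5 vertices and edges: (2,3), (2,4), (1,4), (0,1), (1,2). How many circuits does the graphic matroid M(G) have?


A circuit in a graphic matroid = edge set of a simple cycle.
G has 5 vertices and 5 edges.
Enumerating all minimal edge subsets forming cycles...
Total circuits found: 1.

1


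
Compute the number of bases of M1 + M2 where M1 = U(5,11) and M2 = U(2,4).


Bases of a direct sum M1 + M2: |B| = |B(M1)| * |B(M2)|.
|B(U(5,11))| = C(11,5) = 462.
|B(U(2,4))| = C(4,2) = 6.
Total bases = 462 * 6 = 2772.

2772


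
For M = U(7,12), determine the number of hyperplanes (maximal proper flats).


Hyperplanes of U(7,12) are flats of rank 6.
In a uniform matroid, these are exactly the (6)-element subsets.
Count = C(12,6) = 12! / (6! * 6!) = 924.

924


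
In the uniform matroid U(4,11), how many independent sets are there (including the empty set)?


Independent sets of U(4,11) are all subsets of size <= 4.
Count = (11 choose 0) + (11 choose 1) + (11 choose 2) + (11 choose 3) + (11 choose 4)
     = 1 + 11 + 55 + 165 + 330
     = 562.

562


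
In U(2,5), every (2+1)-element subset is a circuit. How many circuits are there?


In U(2,5), circuits are the (3)-element subsets.
Any set of 3 elements is dependent, and removing any one element gives
an independent set of size 2, so it is a minimal dependent set.
Number of circuits = (5 choose 3) = 10.

10


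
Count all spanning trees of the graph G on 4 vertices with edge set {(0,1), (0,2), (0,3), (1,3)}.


By Kirchhoff's matrix tree theorem, the number of spanning trees equals
the determinant of any cofactor of the Laplacian matrix L.
G has 4 vertices and 4 edges.
Computing the (3 x 3) cofactor determinant gives 3.

3


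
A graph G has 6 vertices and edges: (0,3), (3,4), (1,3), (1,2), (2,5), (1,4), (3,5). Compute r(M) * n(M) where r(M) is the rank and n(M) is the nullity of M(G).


r(M) = |V| - c = 6 - 1 = 5.
nullity = |E| - r(M) = 7 - 5 = 2.
Product = 5 * 2 = 10.

10


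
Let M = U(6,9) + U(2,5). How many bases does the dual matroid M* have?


(M1+M2)* = M1* + M2*.
M1* = U(3,9), bases: C(9,3) = 84.
M2* = U(3,5), bases: C(5,3) = 10.
|B(M*)| = 84 * 10 = 840.

840


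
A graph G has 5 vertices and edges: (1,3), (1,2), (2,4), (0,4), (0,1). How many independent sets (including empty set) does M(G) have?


An independent set in a graphic matroid is an acyclic edge subset.
G has 5 vertices and 5 edges.
Enumerate all 2^5 = 32 subsets, checking for acyclicity.
Total independent sets = 30.

30


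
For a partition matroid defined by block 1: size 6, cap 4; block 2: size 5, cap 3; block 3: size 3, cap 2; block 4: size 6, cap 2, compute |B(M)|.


A basis picks exactly ci elements from block i.
Number of bases = product of C(|Si|, ci).
= C(6,4) * C(5,3) * C(3,2) * C(6,2)
= 15 * 10 * 3 * 15
= 6750.

6750


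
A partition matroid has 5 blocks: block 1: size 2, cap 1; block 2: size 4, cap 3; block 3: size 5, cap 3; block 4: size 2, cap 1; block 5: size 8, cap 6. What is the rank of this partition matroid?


Rank of a partition matroid = sum of min(|Si|, ci) for each block.
= min(2,1) + min(4,3) + min(5,3) + min(2,1) + min(8,6)
= 1 + 3 + 3 + 1 + 6
= 14.

14


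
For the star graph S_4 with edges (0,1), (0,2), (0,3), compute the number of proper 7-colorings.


P(tree, k) = k * (k-1)^(3) for any tree on 4 vertices.
P(7) = 7 * 6^3 = 7 * 216 = 1512.

1512


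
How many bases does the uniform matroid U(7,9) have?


Bases of U(7,9) are all 7-element subsets of the 9-element ground set.
Number of bases = C(9,7).
(9 choose 7) = 36.

36


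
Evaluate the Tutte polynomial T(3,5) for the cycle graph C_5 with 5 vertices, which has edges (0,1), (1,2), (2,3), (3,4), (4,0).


T(C_5; x,y) = x + x^2 + ... + x^(4) + y.
T(3,5) = 3^1 + 3^2 + 3^3 + 3^4 + 5
= 3 + 9 + 27 + 81 + 5
= 125.

125


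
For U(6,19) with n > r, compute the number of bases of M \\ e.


Deleting e from U(6,19) gives U(6,18) since n > r.
Bases of U(6,18) = (18 choose 6) = 18564.

18564


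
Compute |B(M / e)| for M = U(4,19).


Contracting e from U(4,19) gives U(3,18).
Bases of U(3,18) = (18 choose 3) = 816.

816


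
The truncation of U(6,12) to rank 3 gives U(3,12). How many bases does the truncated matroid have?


Truncating U(6,12) to rank 3 gives U(3,12).
Bases of U(3,12) are all 3-element subsets of 12 elements.
Number of bases = (12 choose 3) = 220.

220


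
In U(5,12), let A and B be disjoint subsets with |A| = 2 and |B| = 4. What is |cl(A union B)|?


|A union B| = 2 + 4 = 6 (disjoint).
In U(5,12), cl(S) = S if |S| < 5, else cl(S) = E.
Since 6 >= 5, cl(A union B) = E.
|cl(A union B)| = 12.

12


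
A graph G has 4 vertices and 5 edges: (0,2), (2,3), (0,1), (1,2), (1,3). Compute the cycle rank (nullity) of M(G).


Cycle rank (nullity) = |E| - r(M) = |E| - (|V| - c).
|E| = 5, |V| = 4, c = 1.
Nullity = 5 - (4 - 1) = 5 - 3 = 2.

2


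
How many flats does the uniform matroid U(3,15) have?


Flats of U(3,15): every subset of size < 3 is a flat, plus E itself.
Count = (15 choose 0) + (15 choose 1) + (15 choose 2) + 1
     = 1 + 15 + 105 + 1
     = 122.

122


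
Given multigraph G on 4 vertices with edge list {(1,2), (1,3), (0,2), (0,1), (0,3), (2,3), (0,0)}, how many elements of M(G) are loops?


In a graphic matroid, a loop is a self-loop edge (u,u) with rank 0.
Examining all 7 edges for self-loops...
Self-loops found: (0,0)
Number of loops = 1.

1


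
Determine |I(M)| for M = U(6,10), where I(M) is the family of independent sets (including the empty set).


Independent sets of U(6,10) are all subsets of size <= 6.
Count = C(10,0) + C(10,1) + C(10,2) + C(10,3) + C(10,4) + C(10,5) + C(10,6)
     = 1 + 10 + 45 + 120 + 210 + 252 + 210
     = 848.

848


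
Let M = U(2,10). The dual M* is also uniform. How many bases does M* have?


The dual of U(r,n) is U(n-r, n) = U(8,10).
Bases of U(8,10) are all (8)-element subsets.
|B(M*)| = C(10,8) = 45.

45


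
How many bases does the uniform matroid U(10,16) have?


Bases of U(10,16) are all 10-element subsets of the 16-element ground set.
Number of bases = C(16,10).
(16 choose 10) = 8008.

8008


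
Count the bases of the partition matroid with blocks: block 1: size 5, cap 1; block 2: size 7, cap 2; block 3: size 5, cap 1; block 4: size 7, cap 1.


A basis picks exactly ci elements from block i.
Number of bases = product of C(|Si|, ci).
= C(5,1) * C(7,2) * C(5,1) * C(7,1)
= 5 * 21 * 5 * 7
= 3675.

3675


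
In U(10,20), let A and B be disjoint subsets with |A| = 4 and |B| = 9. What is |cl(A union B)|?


|A union B| = 4 + 9 = 13 (disjoint).
In U(10,20), cl(S) = S if |S| < 10, else cl(S) = E.
Since 13 >= 10, cl(A union B) = E.
|cl(A union B)| = 20.

20


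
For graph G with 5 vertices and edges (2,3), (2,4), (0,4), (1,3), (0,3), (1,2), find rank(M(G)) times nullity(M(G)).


r(M) = |V| - c = 5 - 1 = 4.
nullity = |E| - r(M) = 6 - 4 = 2.
Product = 4 * 2 = 8.

8


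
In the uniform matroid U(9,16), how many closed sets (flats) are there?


Flats of U(9,16): every subset of size < 9 is a flat, plus E itself.
Count = C(16,0) + C(16,1) + C(16,2) + C(16,3) + C(16,4) + C(16,5) + C(16,6) + C(16,7) + C(16,8) + 1
     = 1 + 16 + 120 + 560 + 1820 + 4368 + 8008 + 11440 + 12870 + 1
     = 39204.

39204


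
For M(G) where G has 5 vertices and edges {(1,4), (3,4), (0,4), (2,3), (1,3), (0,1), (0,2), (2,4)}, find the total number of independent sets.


An independent set in a graphic matroid is an acyclic edge subset.
G has 5 vertices and 8 edges.
Enumerate all 2^8 = 256 subsets, checking for acyclicity.
Total independent sets = 134.

134


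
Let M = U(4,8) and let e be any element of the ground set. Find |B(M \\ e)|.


Deleting e from U(4,8) gives U(4,7) since n > r.
Bases of U(4,7) = (7 choose 4) = 35.

35


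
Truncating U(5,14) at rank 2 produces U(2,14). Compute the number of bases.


Truncating U(5,14) to rank 2 gives U(2,14).
Bases of U(2,14) are all 2-element subsets of 14 elements.
Number of bases = C(14,2) = 14! / (2! * 12!) = 91.

91


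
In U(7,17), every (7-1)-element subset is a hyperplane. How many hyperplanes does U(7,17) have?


Hyperplanes of U(7,17) are flats of rank 6.
In a uniform matroid, these are exactly the (6)-element subsets.
Count = (17 choose 6) = 12376.

12376
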